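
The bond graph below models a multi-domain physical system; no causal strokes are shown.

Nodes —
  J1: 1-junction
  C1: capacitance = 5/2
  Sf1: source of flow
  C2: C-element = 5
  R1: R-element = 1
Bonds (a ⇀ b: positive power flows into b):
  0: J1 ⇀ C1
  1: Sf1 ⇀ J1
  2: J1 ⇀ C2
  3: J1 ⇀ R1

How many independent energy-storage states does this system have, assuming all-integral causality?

b1 →Sf1  (Sf1: flow source, stroke at near end)
b0 →J1  (J1: bond 1 brought flow, rest push out)
b2 →J1  (1-jn J1 has f-setter on 1)
b3 →J1  (common-f at J1 fixed by 1)

2  (C1, C2 all integral)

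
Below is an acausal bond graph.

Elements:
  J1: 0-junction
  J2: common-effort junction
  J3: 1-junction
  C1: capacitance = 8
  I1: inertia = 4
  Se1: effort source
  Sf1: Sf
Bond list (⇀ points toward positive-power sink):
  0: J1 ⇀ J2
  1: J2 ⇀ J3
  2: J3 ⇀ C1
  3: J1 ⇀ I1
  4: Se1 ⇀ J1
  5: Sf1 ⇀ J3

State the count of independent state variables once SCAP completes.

bond 4 stroke at J1  (Se1: effort source, stroke at far end)
bond 5 stroke at Sf1  (Sf1 (Sf) sets flow on bond)
bond 0 stroke at J2  (J1 effort already set via bond 4)
bond 3 stroke at I1  (J1: bond 4 brought effort, rest push out)
bond 1 stroke at J3  (J2 effort already set via bond 0)
bond 2 stroke at J3  (1-jn J3 has f-setter on 5)

2  (C1, I1 all integral)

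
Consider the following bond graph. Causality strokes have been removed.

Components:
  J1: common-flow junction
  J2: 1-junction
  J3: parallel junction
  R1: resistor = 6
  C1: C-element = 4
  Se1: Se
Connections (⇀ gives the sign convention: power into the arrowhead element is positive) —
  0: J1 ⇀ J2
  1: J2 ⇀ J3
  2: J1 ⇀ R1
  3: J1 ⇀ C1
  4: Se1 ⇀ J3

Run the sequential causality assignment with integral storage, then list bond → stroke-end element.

b0 →J1
b1 →J2
b2 →R1
b3 →J1
b4 →J3

#4 stroke→J3  (source Se1 imposes e)
#1 stroke→J2  (common-e at J3 fixed by 4)
#0 stroke→J1  (only one flow-in slot at J2)
#3 stroke→J1  (C1: C, integral causality)
#2 stroke→R1  (closing 1-jn rule on J1)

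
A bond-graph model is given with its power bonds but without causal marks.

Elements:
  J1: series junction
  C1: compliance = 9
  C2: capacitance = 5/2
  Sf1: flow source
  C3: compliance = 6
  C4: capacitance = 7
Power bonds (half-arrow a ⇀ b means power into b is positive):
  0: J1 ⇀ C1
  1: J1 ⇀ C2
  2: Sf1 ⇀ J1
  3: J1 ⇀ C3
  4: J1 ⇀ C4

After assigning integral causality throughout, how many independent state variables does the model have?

#2 |Sf1  (Sf1 fixes flow; stroke at Sf1)
#0 |J1  (1-jn J1 has f-setter on 2)
#1 |J1  (common-f at J1 fixed by 2)
#3 |J1  (J1: bond 2 brought flow, rest push out)
#4 |J1  (common-f at J1 fixed by 2)

4  (C1, C2, C3, C4 all integral)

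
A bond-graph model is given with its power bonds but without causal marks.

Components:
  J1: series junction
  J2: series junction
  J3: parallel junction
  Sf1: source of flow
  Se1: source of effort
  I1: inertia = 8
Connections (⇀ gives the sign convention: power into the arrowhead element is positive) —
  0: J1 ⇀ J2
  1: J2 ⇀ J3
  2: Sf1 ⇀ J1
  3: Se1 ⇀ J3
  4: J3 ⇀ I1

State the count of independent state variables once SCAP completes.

bond 2 →Sf1  (Sf1 (Sf) sets flow on bond)
bond 3 →J3  (source Se1 imposes e)
bond 0 →J1  (J1 flow already set via bond 2)
bond 1 →J2  (common-f at J2 fixed by 0)
bond 4 →I1  (J3: bond 3 brought effort, rest push out)

1  (I1 all integral)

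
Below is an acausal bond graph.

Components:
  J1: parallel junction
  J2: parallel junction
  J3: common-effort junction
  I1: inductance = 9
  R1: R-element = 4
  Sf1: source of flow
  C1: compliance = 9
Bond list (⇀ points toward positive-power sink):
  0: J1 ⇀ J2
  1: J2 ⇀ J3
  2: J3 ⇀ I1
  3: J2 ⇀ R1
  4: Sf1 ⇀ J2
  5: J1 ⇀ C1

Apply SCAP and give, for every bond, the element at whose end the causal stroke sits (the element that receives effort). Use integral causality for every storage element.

#4 stroke→Sf1  (source Sf1 imposes f)
#2 stroke→I1  (prefer integral on I1)
#1 stroke→J3  (J3 needs exactly one e-in)
#5 stroke→J1  (prefer integral on C1)
#0 stroke→J2  (J1: bond 5 brought effort, rest push out)
#3 stroke→R1  (common-e at J2 fixed by 0)

β0 |J2
β1 |J3
β2 |I1
β3 |R1
β4 |Sf1
β5 |J1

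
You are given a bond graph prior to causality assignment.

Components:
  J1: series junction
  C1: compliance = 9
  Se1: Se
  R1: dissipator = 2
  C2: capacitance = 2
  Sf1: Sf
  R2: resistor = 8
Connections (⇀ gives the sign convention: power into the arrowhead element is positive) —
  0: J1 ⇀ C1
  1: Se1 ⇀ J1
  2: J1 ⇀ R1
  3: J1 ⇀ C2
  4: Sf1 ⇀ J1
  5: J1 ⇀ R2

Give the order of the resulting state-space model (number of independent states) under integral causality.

β1 stroke at J1  (Se1 (Se) sets effort on bond)
β4 stroke at Sf1  (Sf1 fixes flow; stroke at Sf1)
β0 stroke at J1  (common-f at J1 fixed by 4)
β2 stroke at J1  (1-jn J1 has f-setter on 4)
β3 stroke at J1  (common-f at J1 fixed by 4)
β5 stroke at J1  (J1 flow already set via bond 4)

2  (C1, C2 all integral)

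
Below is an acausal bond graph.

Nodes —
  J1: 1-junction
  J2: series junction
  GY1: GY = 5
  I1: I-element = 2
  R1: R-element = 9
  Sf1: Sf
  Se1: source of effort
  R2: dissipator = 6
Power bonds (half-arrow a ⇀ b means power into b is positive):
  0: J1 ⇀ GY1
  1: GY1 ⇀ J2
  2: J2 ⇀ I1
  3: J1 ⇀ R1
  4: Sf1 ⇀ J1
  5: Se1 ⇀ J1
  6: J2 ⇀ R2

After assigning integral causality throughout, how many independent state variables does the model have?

#4 stroke at Sf1  (Sf1: flow source, stroke at near end)
#5 stroke at J1  (source Se1 imposes e)
#0 stroke at J1  (J1: bond 4 brought flow, rest push out)
#3 stroke at J1  (common-f at J1 fixed by 4)
#1 stroke at J2  (GY1: gyrator matches bond 0)
#2 stroke at I1  (I1 outputs flow p/I1)
#6 stroke at J2  (J2 flow already set via bond 2)

1  (I1 all integral)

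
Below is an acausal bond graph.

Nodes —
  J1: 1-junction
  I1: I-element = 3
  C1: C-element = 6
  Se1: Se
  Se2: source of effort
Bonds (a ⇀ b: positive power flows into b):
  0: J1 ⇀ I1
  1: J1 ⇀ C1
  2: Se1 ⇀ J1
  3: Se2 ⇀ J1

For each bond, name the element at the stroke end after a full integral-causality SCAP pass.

β0 |I1
β1 |J1
β2 |J1
β3 |J1

β2 stroke at J1  (source Se1 imposes e)
β3 stroke at J1  (source Se2 imposes e)
β0 stroke at I1  (I1 outputs flow p/I1)
β1 stroke at J1  (common-f at J1 fixed by 0)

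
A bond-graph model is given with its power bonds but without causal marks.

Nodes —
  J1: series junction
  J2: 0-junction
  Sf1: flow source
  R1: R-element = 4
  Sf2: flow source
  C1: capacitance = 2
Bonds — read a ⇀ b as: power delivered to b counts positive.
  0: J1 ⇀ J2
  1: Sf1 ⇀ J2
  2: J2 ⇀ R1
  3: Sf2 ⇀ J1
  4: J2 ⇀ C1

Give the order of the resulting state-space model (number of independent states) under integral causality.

#1 stroke at Sf1  (Sf1: flow source, stroke at near end)
#3 stroke at Sf2  (source Sf2 imposes f)
#0 stroke at J1  (J1 flow already set via bond 3)
#4 stroke at J2  (C1 outputs effort q/C1)
#2 stroke at R1  (J2 effort already set via bond 4)

1  (C1 all integral)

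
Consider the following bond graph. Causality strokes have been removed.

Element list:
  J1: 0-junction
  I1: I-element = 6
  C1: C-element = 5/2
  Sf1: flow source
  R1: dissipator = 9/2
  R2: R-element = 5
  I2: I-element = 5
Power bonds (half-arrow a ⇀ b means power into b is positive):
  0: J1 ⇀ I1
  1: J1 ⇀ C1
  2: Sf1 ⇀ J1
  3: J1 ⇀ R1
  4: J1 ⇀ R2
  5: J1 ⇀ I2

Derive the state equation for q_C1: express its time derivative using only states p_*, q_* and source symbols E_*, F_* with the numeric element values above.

bond 2 |Sf1  (source Sf1 imposes f)
bond 0 |I1  (I1 integral (f out))
bond 1 |J1  (C1 outputs effort q/C1)
bond 3 |R1  (common-e at J1 fixed by 1)
bond 4 |R2  (J1 effort already set via bond 1)
bond 5 |I2  (common-e at J1 fixed by 1)

dq_C1/dt = F_Sf1 - p_I1/6 - p_I2/5 - 38*q_C1/225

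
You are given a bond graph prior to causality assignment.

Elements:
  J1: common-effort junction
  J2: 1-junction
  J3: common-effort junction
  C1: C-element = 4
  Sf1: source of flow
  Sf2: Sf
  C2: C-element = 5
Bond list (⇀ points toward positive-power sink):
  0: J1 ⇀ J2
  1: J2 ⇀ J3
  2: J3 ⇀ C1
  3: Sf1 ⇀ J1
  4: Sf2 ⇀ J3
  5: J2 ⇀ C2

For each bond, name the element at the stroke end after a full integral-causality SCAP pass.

b3 →Sf1  (Sf1: flow source, stroke at near end)
b4 →Sf2  (Sf2 fixes flow; stroke at Sf2)
b0 →J1  (closing 0-jn rule on J1)
b1 →J2  (J2 flow already set via bond 0)
b5 →J2  (common-f at J2 fixed by 0)
b2 →J3  (J3: last free bond brings effort in)

bond 0 →J1
bond 1 →J2
bond 2 →J3
bond 3 →Sf1
bond 4 →Sf2
bond 5 →J2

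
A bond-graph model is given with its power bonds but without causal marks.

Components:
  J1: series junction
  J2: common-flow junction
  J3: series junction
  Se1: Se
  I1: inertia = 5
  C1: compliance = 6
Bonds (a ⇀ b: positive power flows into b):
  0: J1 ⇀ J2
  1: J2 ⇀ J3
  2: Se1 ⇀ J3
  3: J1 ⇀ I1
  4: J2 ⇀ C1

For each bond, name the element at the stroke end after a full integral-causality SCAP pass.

β2 →J3  (Se1 fixes effort; stroke away)
β1 →J2  (closing 1-jn rule on J3)
β3 →I1  (I1 integral (f out))
β0 →J1  (J1 flow already set via bond 3)
β4 →J2  (common-f at J2 fixed by 0)

bond 0 →J1
bond 1 →J2
bond 2 →J3
bond 3 →I1
bond 4 →J2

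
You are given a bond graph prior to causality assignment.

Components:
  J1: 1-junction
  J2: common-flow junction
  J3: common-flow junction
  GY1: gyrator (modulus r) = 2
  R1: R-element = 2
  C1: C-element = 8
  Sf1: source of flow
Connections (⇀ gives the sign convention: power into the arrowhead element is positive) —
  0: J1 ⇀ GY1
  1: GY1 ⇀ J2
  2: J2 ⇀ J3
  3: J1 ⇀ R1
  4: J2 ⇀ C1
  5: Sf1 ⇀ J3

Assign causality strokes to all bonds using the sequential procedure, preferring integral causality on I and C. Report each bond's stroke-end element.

#5 stroke at Sf1  (Sf1 fixes flow; stroke at Sf1)
#2 stroke at J3  (J3 flow already set via bond 5)
#1 stroke at J2  (common-f at J2 fixed by 2)
#4 stroke at J2  (J2 flow already set via bond 2)
#0 stroke at J1  (GY GY1: same side as bond 1)
#3 stroke at R1  (J1: last free bond brings flow in)

#0 →J1
#1 →J2
#2 →J3
#3 →R1
#4 →J2
#5 →Sf1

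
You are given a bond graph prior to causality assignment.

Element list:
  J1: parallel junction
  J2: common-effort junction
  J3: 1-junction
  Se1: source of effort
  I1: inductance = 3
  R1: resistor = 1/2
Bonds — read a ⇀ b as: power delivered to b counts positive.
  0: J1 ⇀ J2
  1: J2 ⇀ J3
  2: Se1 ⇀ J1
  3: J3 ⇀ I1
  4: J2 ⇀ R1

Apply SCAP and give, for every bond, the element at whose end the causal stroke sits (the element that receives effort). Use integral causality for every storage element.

b0 stroke→J2
b1 stroke→J3
b2 stroke→J1
b3 stroke→I1
b4 stroke→R1

b2 |J1  (Se1 fixes effort; stroke away)
b0 |J2  (common-e at J1 fixed by 2)
b1 |J3  (J2: bond 0 brought effort, rest push out)
b4 |R1  (0-jn J2 has e-setter on 0)
b3 |I1  (only one flow-in slot at J3)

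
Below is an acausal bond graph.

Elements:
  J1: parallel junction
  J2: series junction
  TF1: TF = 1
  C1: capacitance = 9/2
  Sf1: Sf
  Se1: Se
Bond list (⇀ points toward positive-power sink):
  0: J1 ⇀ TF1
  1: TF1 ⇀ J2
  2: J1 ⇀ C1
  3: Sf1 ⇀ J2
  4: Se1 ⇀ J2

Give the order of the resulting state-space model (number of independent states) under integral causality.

b3 stroke at Sf1  (Sf1 (Sf) sets flow on bond)
b4 stroke at J2  (Se1 (Se) sets effort on bond)
b1 stroke at J2  (J2 flow already set via bond 3)
b0 stroke at TF1  (TF TF1: opposite of bond 1)
b2 stroke at J1  (closing 0-jn rule on J1)

1  (C1 all integral)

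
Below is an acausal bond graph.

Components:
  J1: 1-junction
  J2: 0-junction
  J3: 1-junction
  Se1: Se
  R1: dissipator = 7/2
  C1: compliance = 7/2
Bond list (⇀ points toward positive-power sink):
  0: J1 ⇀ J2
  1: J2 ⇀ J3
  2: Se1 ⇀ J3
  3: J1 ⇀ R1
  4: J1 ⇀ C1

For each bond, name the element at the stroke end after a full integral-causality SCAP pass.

b0 |J1
b1 |J2
b2 |J3
b3 |R1
b4 |J1

bond 2 |J3  (Se1: effort source, stroke at far end)
bond 1 |J2  (only one flow-in slot at J3)
bond 0 |J1  (common-e at J2 fixed by 1)
bond 4 |J1  (C1: C, integral causality)
bond 3 |R1  (only one flow-in slot at J1)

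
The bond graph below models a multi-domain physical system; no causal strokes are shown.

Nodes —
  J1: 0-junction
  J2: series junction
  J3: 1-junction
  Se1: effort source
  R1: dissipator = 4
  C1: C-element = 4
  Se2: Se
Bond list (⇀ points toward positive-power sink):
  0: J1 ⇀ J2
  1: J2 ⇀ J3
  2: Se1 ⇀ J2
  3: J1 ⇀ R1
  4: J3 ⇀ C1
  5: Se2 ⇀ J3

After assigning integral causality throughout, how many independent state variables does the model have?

1  (C1 all integral)

β2 stroke→J2  (source Se1 imposes e)
β5 stroke→J3  (Se2: effort source, stroke at far end)
β4 stroke→J3  (C1 integral (e out))
β1 stroke→J2  (only one flow-in slot at J3)
β0 stroke→J1  (only one flow-in slot at J2)
β3 stroke→R1  (J1 effort already set via bond 0)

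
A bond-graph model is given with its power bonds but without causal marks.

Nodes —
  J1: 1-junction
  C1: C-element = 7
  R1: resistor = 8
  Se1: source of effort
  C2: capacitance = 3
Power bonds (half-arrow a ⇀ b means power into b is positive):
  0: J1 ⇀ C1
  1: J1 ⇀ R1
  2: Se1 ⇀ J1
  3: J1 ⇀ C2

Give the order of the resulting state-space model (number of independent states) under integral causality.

2  (C1, C2 all integral)

β2 stroke→J1  (Se1 (Se) sets effort on bond)
β0 stroke→J1  (C1: C, integral causality)
β3 stroke→J1  (C2 integral (e out))
β1 stroke→R1  (J1: last free bond brings flow in)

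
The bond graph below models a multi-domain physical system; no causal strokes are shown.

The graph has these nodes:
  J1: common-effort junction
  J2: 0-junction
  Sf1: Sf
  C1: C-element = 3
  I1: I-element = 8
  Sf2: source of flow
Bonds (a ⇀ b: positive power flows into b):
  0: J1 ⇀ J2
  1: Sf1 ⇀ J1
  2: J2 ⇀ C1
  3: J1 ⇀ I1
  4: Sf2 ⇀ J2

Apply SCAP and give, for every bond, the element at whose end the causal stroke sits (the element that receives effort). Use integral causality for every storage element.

β1 stroke→Sf1  (Sf1 fixes flow; stroke at Sf1)
β4 stroke→Sf2  (Sf2 fixes flow; stroke at Sf2)
β2 stroke→J2  (C1: C, integral causality)
β0 stroke→J1  (common-e at J2 fixed by 2)
β3 stroke→I1  (common-e at J1 fixed by 0)

bond 0 stroke→J1
bond 1 stroke→Sf1
bond 2 stroke→J2
bond 3 stroke→I1
bond 4 stroke→Sf2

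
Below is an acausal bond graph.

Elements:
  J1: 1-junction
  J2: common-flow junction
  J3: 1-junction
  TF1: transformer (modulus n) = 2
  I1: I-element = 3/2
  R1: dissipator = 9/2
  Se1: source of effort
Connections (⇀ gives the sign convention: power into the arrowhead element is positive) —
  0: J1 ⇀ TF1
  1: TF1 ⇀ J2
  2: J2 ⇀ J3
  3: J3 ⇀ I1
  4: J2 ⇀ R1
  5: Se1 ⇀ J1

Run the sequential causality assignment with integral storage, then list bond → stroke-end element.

β0 →TF1
β1 →J2
β2 →J3
β3 →I1
β4 →J2
β5 →J1

β5 stroke→J1  (Se1 fixes effort; stroke away)
β0 stroke→TF1  (closing 1-jn rule on J1)
β1 stroke→J2  (TF1 one-in-one-out from 0)
β3 stroke→I1  (I1 outputs flow p/I1)
β2 stroke→J3  (common-f at J3 fixed by 3)
β4 stroke→J2  (1-jn J2 has f-setter on 2)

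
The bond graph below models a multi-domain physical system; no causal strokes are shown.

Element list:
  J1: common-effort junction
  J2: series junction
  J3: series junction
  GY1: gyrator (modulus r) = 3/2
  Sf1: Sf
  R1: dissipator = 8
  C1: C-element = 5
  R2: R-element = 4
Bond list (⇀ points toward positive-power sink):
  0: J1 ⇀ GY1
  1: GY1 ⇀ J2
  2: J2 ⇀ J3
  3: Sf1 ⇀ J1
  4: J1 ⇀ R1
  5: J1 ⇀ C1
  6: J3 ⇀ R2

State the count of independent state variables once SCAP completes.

1  (C1 all integral)

β3 |Sf1  (Sf1 (Sf) sets flow on bond)
β5 |J1  (C1: C, integral causality)
β0 |GY1  (J1: bond 5 brought effort, rest push out)
β4 |R1  (common-e at J1 fixed by 5)
β1 |GY1  (GY1: gyrator matches bond 0)
β2 |J2  (J2: bond 1 brought flow, rest push out)
β6 |J3  (common-f at J3 fixed by 2)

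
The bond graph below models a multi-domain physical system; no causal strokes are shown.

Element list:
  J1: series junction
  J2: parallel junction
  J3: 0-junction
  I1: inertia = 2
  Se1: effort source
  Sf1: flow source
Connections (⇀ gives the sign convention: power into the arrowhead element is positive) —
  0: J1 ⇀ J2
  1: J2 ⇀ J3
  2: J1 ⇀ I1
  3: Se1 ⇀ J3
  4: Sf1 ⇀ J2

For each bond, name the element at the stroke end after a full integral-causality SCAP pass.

b3 stroke→J3  (Se1: effort source, stroke at far end)
b4 stroke→Sf1  (Sf1 (Sf) sets flow on bond)
b1 stroke→J2  (J3: bond 3 brought effort, rest push out)
b0 stroke→J1  (J2 effort already set via bond 1)
b2 stroke→I1  (only one flow-in slot at J1)

b0 |J1
b1 |J2
b2 |I1
b3 |J3
b4 |Sf1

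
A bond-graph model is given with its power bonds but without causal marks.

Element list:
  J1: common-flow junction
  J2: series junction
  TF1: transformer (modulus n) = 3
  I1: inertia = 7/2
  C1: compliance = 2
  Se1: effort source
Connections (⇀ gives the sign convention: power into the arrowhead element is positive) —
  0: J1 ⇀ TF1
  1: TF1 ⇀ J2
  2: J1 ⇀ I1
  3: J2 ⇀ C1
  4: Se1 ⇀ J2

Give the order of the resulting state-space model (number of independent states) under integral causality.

#4 stroke→J2  (Se1 fixes effort; stroke away)
#2 stroke→I1  (prefer integral on I1)
#0 stroke→J1  (J1: bond 2 brought flow, rest push out)
#1 stroke→TF1  (TF1: transformer flips bond 0)
#3 stroke→J2  (J2 flow already set via bond 1)

2  (C1, I1 all integral)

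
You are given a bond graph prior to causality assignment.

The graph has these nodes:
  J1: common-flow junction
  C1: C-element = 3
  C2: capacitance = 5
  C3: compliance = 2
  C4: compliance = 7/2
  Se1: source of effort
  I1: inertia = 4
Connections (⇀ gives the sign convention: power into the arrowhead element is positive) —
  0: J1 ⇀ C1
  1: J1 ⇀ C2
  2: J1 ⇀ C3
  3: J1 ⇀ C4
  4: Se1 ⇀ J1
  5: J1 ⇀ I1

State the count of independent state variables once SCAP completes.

5  (C1, C2, C3, C4, I1 all integral)

#4 →J1  (source Se1 imposes e)
#0 →J1  (C1: C, integral causality)
#1 →J1  (C2 integral (e out))
#2 →J1  (prefer integral on C3)
#3 →J1  (C4: C, integral causality)
#5 →I1  (J1 needs exactly one f-in)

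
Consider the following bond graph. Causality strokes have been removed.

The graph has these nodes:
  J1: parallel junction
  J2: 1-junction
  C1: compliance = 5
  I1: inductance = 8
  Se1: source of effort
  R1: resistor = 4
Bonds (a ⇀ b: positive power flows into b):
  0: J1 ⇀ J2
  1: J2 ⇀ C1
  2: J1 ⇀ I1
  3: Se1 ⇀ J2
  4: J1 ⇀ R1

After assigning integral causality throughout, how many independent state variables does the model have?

#3 |J2  (Se1: effort source, stroke at far end)
#1 |J2  (C1 outputs effort q/C1)
#0 |J1  (closing 1-jn rule on J2)
#2 |I1  (0-jn J1 has e-setter on 0)
#4 |R1  (0-jn J1 has e-setter on 0)

2  (C1, I1 all integral)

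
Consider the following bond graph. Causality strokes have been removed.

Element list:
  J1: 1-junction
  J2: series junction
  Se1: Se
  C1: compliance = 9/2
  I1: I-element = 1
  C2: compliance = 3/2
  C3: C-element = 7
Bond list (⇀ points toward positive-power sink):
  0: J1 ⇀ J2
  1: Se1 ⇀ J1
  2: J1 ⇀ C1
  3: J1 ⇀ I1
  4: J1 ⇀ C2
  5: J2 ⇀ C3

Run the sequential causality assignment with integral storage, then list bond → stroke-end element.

bond 0 |J1
bond 1 |J1
bond 2 |J1
bond 3 |I1
bond 4 |J1
bond 5 |J2

b1 |J1  (Se1 fixes effort; stroke away)
b2 |J1  (prefer integral on C1)
b3 |I1  (prefer integral on I1)
b0 |J1  (J1 flow already set via bond 3)
b4 |J1  (1-jn J1 has f-setter on 3)
b5 |J2  (J2 flow already set via bond 0)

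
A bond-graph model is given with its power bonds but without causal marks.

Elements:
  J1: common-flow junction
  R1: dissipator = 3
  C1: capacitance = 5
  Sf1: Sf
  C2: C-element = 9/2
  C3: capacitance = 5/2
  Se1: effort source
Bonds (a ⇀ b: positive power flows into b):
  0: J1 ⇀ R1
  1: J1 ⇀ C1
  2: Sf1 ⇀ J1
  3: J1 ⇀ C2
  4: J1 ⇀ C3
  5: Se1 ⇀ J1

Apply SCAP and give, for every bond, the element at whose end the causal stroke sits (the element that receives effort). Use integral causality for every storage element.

#0 stroke at J1
#1 stroke at J1
#2 stroke at Sf1
#3 stroke at J1
#4 stroke at J1
#5 stroke at J1

bond 2 →Sf1  (Sf1 fixes flow; stroke at Sf1)
bond 5 →J1  (Se1 fixes effort; stroke away)
bond 0 →J1  (J1: bond 2 brought flow, rest push out)
bond 1 →J1  (J1 flow already set via bond 2)
bond 3 →J1  (J1 flow already set via bond 2)
bond 4 →J1  (J1: bond 2 brought flow, rest push out)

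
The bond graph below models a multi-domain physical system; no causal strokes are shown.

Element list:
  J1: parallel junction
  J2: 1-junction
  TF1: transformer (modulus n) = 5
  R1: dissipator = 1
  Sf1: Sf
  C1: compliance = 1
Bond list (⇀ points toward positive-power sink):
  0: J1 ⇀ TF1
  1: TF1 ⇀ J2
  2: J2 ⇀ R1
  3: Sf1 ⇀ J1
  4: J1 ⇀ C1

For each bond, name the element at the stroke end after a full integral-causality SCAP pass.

β3 →Sf1  (Sf1 fixes flow; stroke at Sf1)
β4 →J1  (C1 outputs effort q/C1)
β0 →TF1  (common-e at J1 fixed by 4)
β1 →J2  (through TF1, causality passes straight; one stroke at TF1)
β2 →R1  (J2: last free bond brings flow in)

bond 0 stroke→TF1
bond 1 stroke→J2
bond 2 stroke→R1
bond 3 stroke→Sf1
bond 4 stroke→J1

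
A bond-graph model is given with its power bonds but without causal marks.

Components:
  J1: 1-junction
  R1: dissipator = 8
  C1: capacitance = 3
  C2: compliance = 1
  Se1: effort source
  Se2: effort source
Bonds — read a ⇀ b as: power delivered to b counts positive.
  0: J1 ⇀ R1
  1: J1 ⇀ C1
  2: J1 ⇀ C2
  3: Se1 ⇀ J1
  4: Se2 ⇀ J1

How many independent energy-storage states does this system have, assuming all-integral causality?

2  (C1, C2 all integral)

β3 stroke at J1  (Se1 (Se) sets effort on bond)
β4 stroke at J1  (Se2: effort source, stroke at far end)
β1 stroke at J1  (C1 outputs effort q/C1)
β2 stroke at J1  (C2: C, integral causality)
β0 stroke at R1  (closing 1-jn rule on J1)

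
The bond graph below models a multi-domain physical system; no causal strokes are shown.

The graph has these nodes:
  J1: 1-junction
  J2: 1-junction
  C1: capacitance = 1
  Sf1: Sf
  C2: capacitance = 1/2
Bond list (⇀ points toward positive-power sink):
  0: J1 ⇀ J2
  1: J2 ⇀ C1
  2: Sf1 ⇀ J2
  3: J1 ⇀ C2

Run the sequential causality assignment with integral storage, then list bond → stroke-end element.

β2 |Sf1  (Sf1 fixes flow; stroke at Sf1)
β0 |J2  (J2 flow already set via bond 2)
β1 |J2  (J2 flow already set via bond 2)
β3 |J1  (J1: bond 0 brought flow, rest push out)

bond 0 |J2
bond 1 |J2
bond 2 |Sf1
bond 3 |J1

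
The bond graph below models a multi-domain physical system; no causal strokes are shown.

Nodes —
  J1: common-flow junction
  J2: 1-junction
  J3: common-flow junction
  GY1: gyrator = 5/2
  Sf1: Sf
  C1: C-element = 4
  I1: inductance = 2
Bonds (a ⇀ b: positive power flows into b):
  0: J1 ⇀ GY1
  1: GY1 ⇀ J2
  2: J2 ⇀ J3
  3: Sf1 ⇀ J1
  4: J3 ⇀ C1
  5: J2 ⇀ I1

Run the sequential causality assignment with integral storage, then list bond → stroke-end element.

β0 |J1
β1 |J2
β2 |J2
β3 |Sf1
β4 |J3
β5 |I1

bond 3 stroke at Sf1  (Sf1 fixes flow; stroke at Sf1)
bond 0 stroke at J1  (common-f at J1 fixed by 3)
bond 1 stroke at J2  (GY1 both-in/both-out from 0)
bond 4 stroke at J3  (prefer integral on C1)
bond 2 stroke at J2  (J3 needs exactly one f-in)
bond 5 stroke at I1  (J2: last free bond brings flow in)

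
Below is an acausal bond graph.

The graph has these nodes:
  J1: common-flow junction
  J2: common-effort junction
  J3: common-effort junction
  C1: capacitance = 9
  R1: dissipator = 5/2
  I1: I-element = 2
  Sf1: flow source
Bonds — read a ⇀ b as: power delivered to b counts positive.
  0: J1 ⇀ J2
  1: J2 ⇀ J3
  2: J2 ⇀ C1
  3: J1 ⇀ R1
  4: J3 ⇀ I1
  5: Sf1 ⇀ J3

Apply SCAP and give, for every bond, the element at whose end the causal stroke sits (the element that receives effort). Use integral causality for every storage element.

#0 stroke at J1
#1 stroke at J3
#2 stroke at J2
#3 stroke at R1
#4 stroke at I1
#5 stroke at Sf1

β5 stroke→Sf1  (source Sf1 imposes f)
β2 stroke→J2  (C1 outputs effort q/C1)
β0 stroke→J1  (J2: bond 2 brought effort, rest push out)
β1 stroke→J3  (common-e at J2 fixed by 2)
β4 stroke→I1  (0-jn J3 has e-setter on 1)
β3 stroke→R1  (only one flow-in slot at J1)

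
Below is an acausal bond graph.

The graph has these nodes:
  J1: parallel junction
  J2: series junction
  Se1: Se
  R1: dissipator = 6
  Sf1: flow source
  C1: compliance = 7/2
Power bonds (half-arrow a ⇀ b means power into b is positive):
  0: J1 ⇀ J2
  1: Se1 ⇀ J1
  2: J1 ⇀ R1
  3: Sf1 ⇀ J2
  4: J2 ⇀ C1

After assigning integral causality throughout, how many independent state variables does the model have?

1  (C1 all integral)

#1 stroke→J1  (Se1: effort source, stroke at far end)
#3 stroke→Sf1  (source Sf1 imposes f)
#0 stroke→J2  (0-jn J1 has e-setter on 1)
#2 stroke→R1  (J1: bond 1 brought effort, rest push out)
#4 stroke→J2  (common-f at J2 fixed by 3)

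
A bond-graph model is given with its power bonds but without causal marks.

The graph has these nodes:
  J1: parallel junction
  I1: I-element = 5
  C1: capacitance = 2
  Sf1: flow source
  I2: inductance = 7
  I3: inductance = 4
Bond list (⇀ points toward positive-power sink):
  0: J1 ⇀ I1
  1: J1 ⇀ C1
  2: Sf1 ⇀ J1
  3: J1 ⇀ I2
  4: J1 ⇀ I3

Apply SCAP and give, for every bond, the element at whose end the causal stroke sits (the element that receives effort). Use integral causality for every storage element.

b2 stroke→Sf1  (source Sf1 imposes f)
b0 stroke→I1  (prefer integral on I1)
b1 stroke→J1  (C1 outputs effort q/C1)
b3 stroke→I2  (J1 effort already set via bond 1)
b4 stroke→I3  (0-jn J1 has e-setter on 1)

β0 stroke→I1
β1 stroke→J1
β2 stroke→Sf1
β3 stroke→I2
β4 stroke→I3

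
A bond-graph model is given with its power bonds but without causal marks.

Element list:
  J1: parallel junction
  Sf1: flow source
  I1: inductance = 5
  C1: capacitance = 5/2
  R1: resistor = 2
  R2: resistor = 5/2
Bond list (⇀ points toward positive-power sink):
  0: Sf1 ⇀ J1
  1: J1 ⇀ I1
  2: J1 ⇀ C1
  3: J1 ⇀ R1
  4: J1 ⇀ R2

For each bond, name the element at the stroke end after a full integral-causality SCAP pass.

β0 |Sf1
β1 |I1
β2 |J1
β3 |R1
β4 |R2

b0 stroke→Sf1  (Sf1 (Sf) sets flow on bond)
b1 stroke→I1  (I1 outputs flow p/I1)
b2 stroke→J1  (C1 outputs effort q/C1)
b3 stroke→R1  (0-jn J1 has e-setter on 2)
b4 stroke→R2  (J1: bond 2 brought effort, rest push out)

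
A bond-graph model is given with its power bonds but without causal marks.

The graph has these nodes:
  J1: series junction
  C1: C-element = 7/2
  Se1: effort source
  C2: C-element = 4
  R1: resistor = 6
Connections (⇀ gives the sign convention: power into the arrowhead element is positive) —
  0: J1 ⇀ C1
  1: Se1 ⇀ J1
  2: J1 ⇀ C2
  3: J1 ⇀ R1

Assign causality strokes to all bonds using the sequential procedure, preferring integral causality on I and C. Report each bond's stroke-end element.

#0 →J1
#1 →J1
#2 →J1
#3 →R1

b1 →J1  (Se1: effort source, stroke at far end)
b0 →J1  (C1: C, integral causality)
b2 →J1  (C2 integral (e out))
b3 →R1  (J1 needs exactly one f-in)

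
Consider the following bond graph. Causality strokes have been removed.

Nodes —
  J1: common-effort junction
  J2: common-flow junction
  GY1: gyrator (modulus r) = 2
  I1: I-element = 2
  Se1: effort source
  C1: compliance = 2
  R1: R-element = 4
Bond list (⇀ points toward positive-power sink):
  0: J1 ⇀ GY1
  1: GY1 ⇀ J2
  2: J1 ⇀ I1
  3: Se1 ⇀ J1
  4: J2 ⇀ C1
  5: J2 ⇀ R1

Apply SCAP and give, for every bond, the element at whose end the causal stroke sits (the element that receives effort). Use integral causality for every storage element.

b0 →GY1
b1 →GY1
b2 →I1
b3 →J1
b4 →J2
b5 →J2

#3 stroke→J1  (Se1: effort source, stroke at far end)
#0 stroke→GY1  (J1 effort already set via bond 3)
#2 stroke→I1  (J1 effort already set via bond 3)
#1 stroke→GY1  (GY1 both-in/both-out from 0)
#4 stroke→J2  (1-jn J2 has f-setter on 1)
#5 stroke→J2  (1-jn J2 has f-setter on 1)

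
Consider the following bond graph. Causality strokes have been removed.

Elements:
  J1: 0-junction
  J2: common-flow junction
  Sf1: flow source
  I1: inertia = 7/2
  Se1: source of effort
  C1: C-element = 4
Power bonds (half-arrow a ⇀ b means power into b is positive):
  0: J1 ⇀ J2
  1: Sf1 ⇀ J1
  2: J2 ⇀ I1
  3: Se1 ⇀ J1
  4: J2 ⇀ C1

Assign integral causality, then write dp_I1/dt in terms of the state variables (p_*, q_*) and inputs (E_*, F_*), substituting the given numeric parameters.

dp_I1/dt = E_Se1 - q_C1/4

β1 |Sf1  (Sf1: flow source, stroke at near end)
β3 |J1  (source Se1 imposes e)
β0 |J2  (J1 effort already set via bond 3)
β2 |I1  (prefer integral on I1)
β4 |J2  (1-jn J2 has f-setter on 2)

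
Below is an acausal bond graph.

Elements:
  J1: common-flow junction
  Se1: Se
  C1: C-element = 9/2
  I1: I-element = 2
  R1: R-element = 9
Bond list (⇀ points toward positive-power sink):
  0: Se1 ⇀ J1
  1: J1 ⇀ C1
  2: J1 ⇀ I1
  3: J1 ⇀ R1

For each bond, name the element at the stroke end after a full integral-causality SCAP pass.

bond 0 stroke at J1  (Se1: effort source, stroke at far end)
bond 1 stroke at J1  (prefer integral on C1)
bond 2 stroke at I1  (I1 integral (f out))
bond 3 stroke at J1  (J1 flow already set via bond 2)

bond 0 stroke at J1
bond 1 stroke at J1
bond 2 stroke at I1
bond 3 stroke at J1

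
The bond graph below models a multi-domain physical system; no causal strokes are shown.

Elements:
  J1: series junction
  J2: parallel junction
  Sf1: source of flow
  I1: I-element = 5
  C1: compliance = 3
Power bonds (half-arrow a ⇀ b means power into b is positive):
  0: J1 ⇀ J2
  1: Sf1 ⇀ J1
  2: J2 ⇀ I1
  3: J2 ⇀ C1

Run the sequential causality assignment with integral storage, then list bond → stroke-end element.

β0 |J1
β1 |Sf1
β2 |I1
β3 |J2

bond 1 |Sf1  (Sf1 fixes flow; stroke at Sf1)
bond 0 |J1  (J1 flow already set via bond 1)
bond 2 |I1  (I1 outputs flow p/I1)
bond 3 |J2  (J2 needs exactly one e-in)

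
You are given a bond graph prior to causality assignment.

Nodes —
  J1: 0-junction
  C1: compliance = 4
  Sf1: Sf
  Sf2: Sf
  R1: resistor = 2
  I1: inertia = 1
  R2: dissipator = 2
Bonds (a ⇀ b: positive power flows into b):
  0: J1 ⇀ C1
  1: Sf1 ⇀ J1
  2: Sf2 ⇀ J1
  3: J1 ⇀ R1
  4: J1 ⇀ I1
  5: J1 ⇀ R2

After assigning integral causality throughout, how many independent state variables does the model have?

2  (C1, I1 all integral)

bond 1 →Sf1  (Sf1: flow source, stroke at near end)
bond 2 →Sf2  (Sf2 (Sf) sets flow on bond)
bond 0 →J1  (C1 integral (e out))
bond 3 →R1  (J1 effort already set via bond 0)
bond 4 →I1  (0-jn J1 has e-setter on 0)
bond 5 →R2  (0-jn J1 has e-setter on 0)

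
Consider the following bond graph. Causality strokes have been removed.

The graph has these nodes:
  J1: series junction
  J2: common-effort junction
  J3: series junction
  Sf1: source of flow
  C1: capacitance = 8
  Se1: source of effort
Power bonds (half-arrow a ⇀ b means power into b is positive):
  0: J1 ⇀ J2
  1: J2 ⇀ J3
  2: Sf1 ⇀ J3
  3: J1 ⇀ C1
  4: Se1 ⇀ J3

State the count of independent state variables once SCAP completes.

1  (C1 all integral)

b2 |Sf1  (source Sf1 imposes f)
b4 |J3  (Se1 (Se) sets effort on bond)
b1 |J3  (J3 flow already set via bond 2)
b0 |J2  (closing 0-jn rule on J2)
b3 |J1  (common-f at J1 fixed by 0)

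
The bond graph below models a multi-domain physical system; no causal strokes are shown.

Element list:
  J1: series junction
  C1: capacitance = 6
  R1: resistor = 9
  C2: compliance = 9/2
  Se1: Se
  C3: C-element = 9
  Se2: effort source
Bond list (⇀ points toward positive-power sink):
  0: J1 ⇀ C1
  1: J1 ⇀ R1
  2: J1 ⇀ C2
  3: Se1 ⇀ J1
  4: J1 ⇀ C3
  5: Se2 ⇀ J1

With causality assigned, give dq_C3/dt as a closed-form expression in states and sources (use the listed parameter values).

dq_C3/dt = E_Se1/9 + E_Se2/9 - q_C1/54 - 2*q_C2/81 - q_C3/81

bond 3 stroke at J1  (Se1 fixes effort; stroke away)
bond 5 stroke at J1  (Se2 (Se) sets effort on bond)
bond 0 stroke at J1  (prefer integral on C1)
bond 2 stroke at J1  (C2 integral (e out))
bond 4 stroke at J1  (prefer integral on C3)
bond 1 stroke at R1  (closing 1-jn rule on J1)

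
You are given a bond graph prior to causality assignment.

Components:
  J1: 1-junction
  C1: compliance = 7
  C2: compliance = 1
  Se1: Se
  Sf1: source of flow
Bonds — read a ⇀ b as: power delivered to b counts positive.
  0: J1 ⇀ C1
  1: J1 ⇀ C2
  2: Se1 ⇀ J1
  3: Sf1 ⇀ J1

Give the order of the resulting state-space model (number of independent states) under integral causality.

2  (C1, C2 all integral)

bond 2 |J1  (Se1: effort source, stroke at far end)
bond 3 |Sf1  (Sf1 (Sf) sets flow on bond)
bond 0 |J1  (common-f at J1 fixed by 3)
bond 1 |J1  (common-f at J1 fixed by 3)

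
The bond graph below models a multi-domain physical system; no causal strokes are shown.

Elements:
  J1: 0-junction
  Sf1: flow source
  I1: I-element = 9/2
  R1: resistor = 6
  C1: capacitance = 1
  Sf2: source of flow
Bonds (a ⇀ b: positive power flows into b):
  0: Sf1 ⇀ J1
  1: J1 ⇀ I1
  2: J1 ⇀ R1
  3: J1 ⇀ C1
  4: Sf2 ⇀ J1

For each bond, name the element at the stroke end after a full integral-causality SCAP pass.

bond 0 stroke→Sf1
bond 1 stroke→I1
bond 2 stroke→R1
bond 3 stroke→J1
bond 4 stroke→Sf2

bond 0 →Sf1  (source Sf1 imposes f)
bond 4 →Sf2  (source Sf2 imposes f)
bond 1 →I1  (I1 outputs flow p/I1)
bond 3 →J1  (C1: C, integral causality)
bond 2 →R1  (common-e at J1 fixed by 3)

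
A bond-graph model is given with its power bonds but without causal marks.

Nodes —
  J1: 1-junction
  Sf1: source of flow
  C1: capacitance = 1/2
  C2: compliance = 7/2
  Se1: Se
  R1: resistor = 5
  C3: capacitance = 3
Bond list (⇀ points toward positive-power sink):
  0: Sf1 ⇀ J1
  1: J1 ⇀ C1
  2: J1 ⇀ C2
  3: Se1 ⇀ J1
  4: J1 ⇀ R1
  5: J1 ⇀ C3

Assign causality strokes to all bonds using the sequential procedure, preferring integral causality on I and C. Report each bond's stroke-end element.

bond 0 |Sf1
bond 1 |J1
bond 2 |J1
bond 3 |J1
bond 4 |J1
bond 5 |J1

#0 |Sf1  (source Sf1 imposes f)
#3 |J1  (Se1: effort source, stroke at far end)
#1 |J1  (J1: bond 0 brought flow, rest push out)
#2 |J1  (J1 flow already set via bond 0)
#4 |J1  (1-jn J1 has f-setter on 0)
#5 |J1  (1-jn J1 has f-setter on 0)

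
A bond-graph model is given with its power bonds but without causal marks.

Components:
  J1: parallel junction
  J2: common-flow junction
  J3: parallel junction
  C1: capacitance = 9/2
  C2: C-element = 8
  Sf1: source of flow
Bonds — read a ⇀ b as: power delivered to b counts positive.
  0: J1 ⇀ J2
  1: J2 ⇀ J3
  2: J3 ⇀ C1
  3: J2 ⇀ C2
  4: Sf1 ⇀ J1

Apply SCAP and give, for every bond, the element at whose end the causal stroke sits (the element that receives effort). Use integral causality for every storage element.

β4 |Sf1  (Sf1: flow source, stroke at near end)
β0 |J1  (J1: last free bond brings effort in)
β1 |J2  (common-f at J2 fixed by 0)
β3 |J2  (common-f at J2 fixed by 0)
β2 |J3  (J3 needs exactly one e-in)

β0 stroke→J1
β1 stroke→J2
β2 stroke→J3
β3 stroke→J2
β4 stroke→Sf1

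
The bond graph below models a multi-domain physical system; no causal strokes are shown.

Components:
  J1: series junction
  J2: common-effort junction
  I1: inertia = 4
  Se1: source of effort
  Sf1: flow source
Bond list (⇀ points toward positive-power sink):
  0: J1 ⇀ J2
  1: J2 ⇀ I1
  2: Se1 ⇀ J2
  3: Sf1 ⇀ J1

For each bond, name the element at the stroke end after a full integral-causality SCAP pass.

β0 →J1
β1 →I1
β2 →J2
β3 →Sf1

β2 stroke→J2  (Se1 (Se) sets effort on bond)
β3 stroke→Sf1  (Sf1: flow source, stroke at near end)
β0 stroke→J1  (J1 flow already set via bond 3)
β1 stroke→I1  (0-jn J2 has e-setter on 2)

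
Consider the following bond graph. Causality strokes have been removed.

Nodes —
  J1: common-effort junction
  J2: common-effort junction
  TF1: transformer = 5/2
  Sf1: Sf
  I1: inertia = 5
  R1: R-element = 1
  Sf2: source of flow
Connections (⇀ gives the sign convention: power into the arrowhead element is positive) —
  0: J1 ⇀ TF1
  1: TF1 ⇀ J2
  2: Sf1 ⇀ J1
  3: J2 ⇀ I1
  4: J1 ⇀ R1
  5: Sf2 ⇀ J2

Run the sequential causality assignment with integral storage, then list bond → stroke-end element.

bond 2 |Sf1  (Sf1 fixes flow; stroke at Sf1)
bond 5 |Sf2  (Sf2: flow source, stroke at near end)
bond 3 |I1  (I1 outputs flow p/I1)
bond 1 |J2  (J2: last free bond brings effort in)
bond 0 |TF1  (TF TF1: opposite of bond 1)
bond 4 |J1  (closing 0-jn rule on J1)

b0 |TF1
b1 |J2
b2 |Sf1
b3 |I1
b4 |J1
b5 |Sf2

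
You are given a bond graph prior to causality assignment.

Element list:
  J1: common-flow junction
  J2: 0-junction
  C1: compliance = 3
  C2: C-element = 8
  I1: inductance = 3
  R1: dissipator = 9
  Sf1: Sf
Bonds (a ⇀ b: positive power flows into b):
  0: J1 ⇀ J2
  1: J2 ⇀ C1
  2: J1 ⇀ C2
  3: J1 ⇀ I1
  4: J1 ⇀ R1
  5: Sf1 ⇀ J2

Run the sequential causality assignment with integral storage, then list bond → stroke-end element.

bond 0 stroke→J1
bond 1 stroke→J2
bond 2 stroke→J1
bond 3 stroke→I1
bond 4 stroke→J1
bond 5 stroke→Sf1

β5 stroke→Sf1  (source Sf1 imposes f)
β1 stroke→J2  (C1 integral (e out))
β0 stroke→J1  (0-jn J2 has e-setter on 1)
β2 stroke→J1  (C2 outputs effort q/C2)
β3 stroke→I1  (I1 integral (f out))
β4 stroke→J1  (J1: bond 3 brought flow, rest push out)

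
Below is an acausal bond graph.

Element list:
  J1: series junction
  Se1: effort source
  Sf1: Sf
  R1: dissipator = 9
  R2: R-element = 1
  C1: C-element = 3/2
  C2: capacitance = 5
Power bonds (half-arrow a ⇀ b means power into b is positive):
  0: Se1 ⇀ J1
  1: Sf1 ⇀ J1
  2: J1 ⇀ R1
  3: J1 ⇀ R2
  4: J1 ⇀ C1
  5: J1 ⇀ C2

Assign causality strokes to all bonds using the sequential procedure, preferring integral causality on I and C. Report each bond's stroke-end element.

#0 stroke at J1  (Se1 (Se) sets effort on bond)
#1 stroke at Sf1  (Sf1 (Sf) sets flow on bond)
#2 stroke at J1  (J1 flow already set via bond 1)
#3 stroke at J1  (1-jn J1 has f-setter on 1)
#4 stroke at J1  (1-jn J1 has f-setter on 1)
#5 stroke at J1  (J1: bond 1 brought flow, rest push out)

b0 |J1
b1 |Sf1
b2 |J1
b3 |J1
b4 |J1
b5 |J1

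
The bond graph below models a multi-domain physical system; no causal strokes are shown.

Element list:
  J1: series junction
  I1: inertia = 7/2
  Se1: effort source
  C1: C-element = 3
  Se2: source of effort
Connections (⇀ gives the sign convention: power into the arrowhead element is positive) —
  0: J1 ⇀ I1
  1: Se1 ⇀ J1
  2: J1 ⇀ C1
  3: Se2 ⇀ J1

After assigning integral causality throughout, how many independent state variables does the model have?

β1 stroke→J1  (source Se1 imposes e)
β3 stroke→J1  (Se2 (Se) sets effort on bond)
β0 stroke→I1  (I1 outputs flow p/I1)
β2 stroke→J1  (common-f at J1 fixed by 0)

2  (C1, I1 all integral)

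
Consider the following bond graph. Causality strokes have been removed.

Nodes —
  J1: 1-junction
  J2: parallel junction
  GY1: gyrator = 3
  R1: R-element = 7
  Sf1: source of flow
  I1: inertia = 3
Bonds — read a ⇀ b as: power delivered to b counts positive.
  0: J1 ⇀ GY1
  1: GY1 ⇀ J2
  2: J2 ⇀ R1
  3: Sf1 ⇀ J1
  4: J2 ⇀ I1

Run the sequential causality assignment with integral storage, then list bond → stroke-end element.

#0 →J1
#1 →J2
#2 →R1
#3 →Sf1
#4 →I1

#3 stroke→Sf1  (Sf1 (Sf) sets flow on bond)
#0 stroke→J1  (1-jn J1 has f-setter on 3)
#1 stroke→J2  (GY GY1: same side as bond 0)
#2 stroke→R1  (0-jn J2 has e-setter on 1)
#4 stroke→I1  (common-e at J2 fixed by 1)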